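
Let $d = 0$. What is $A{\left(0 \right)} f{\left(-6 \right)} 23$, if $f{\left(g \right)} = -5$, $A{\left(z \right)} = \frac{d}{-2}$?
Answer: $0$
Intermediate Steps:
$A{\left(z \right)} = 0$ ($A{\left(z \right)} = \frac{0}{-2} = 0 \left(- \frac{1}{2}\right) = 0$)
$A{\left(0 \right)} f{\left(-6 \right)} 23 = 0 \left(-5\right) 23 = 0 \cdot 23 = 0$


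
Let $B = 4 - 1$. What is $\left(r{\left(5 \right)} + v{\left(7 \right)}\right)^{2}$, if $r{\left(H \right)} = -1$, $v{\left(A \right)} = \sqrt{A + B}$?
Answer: $\left(1 - \sqrt{10}\right)^{2} \approx 4.6754$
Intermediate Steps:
$B = 3$ ($B = 4 - 1 = 3$)
$v{\left(A \right)} = \sqrt{3 + A}$ ($v{\left(A \right)} = \sqrt{A + 3} = \sqrt{3 + A}$)
$\left(r{\left(5 \right)} + v{\left(7 \right)}\right)^{2} = \left(-1 + \sqrt{3 + 7}\right)^{2} = \left(-1 + \sqrt{10}\right)^{2}$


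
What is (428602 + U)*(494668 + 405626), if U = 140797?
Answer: 512626503306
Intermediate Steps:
(428602 + U)*(494668 + 405626) = (428602 + 140797)*(494668 + 405626) = 569399*900294 = 512626503306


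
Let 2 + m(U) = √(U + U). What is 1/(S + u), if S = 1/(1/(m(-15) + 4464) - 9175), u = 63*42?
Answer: 2217337169693768229/5867073909338078706047 - I*√30/11734147818676157412094 ≈ 0.00037793 - 4.6678e-22*I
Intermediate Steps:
u = 2646
m(U) = -2 + √2*√U (m(U) = -2 + √(U + U) = -2 + √(2*U) = -2 + √2*√U)
S = 1/(-9175 + 1/(4462 + I*√30)) (S = 1/(1/((-2 + √2*√(-15)) + 4464) - 9175) = 1/(1/((-2 + √2*(I*√15)) + 4464) - 9175) = 1/(1/((-2 + I*√30) + 4464) - 9175) = 1/(1/(4462 + I*√30) - 9175) = 1/(-9175 + 1/(4462 + I*√30)) ≈ -0.00010899 + 0.e-15*I)
1/(S + u) = 1/((-√30 + 4462*I)/(-40938849*I + 9175*√30) + 2646) = 1/(2646 + (-√30 + 4462*I)/(-40938849*I + 9175*√30))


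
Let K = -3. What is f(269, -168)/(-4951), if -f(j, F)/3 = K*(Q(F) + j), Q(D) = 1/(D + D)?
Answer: -271149/554512 ≈ -0.48899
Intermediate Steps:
Q(D) = 1/(2*D)
f(j, F) = 9*j + 9/(2*F) (f(j, F) = -(-9)*(1/(2*F) + j) = -(-9)*(j + 1/(2*F)) = -3*(-3*j - 3/(2*F)) = 9*j + 9/(2*F))
f(269, -168)/(-4951) = (9*269 + (9/2)/(-168))/(-4951) = (2421 + (9/2)*(-1/168))*(-1/4951) = (2421 - 3/112)*(-1/4951) = (271149/112)*(-1/4951) = -271149/554512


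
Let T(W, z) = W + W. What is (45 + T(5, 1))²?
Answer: 3025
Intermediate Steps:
T(W, z) = 2*W
(45 + T(5, 1))² = (45 + 2*5)² = (45 + 10)² = 55² = 3025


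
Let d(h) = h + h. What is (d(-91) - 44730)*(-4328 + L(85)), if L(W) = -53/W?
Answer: 16524606896/85 ≈ 1.9441e+8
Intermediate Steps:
d(h) = 2*h
(d(-91) - 44730)*(-4328 + L(85)) = (2*(-91) - 44730)*(-4328 - 53/85) = (-182 - 44730)*(-4328 - 53*1/85) = -44912*(-4328 - 53/85) = -44912*(-367933/85) = 16524606896/85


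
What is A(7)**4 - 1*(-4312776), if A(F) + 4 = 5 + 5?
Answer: 4314072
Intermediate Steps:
A(F) = 6 (A(F) = -4 + (5 + 5) = -4 + 10 = 6)
A(7)**4 - 1*(-4312776) = 6**4 - 1*(-4312776) = 1296 + 4312776 = 4314072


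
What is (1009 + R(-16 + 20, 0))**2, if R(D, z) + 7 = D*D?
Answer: 1036324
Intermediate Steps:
R(D, z) = -7 + D**2 (R(D, z) = -7 + D*D = -7 + D**2)
(1009 + R(-16 + 20, 0))**2 = (1009 + (-7 + (-16 + 20)**2))**2 = (1009 + (-7 + 4**2))**2 = (1009 + (-7 + 16))**2 = (1009 + 9)**2 = 1018**2 = 1036324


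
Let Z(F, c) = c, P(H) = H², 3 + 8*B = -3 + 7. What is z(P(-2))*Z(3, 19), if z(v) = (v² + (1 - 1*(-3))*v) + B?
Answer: 4883/8 ≈ 610.38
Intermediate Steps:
B = ⅛ (B = -3/8 + (-3 + 7)/8 = -3/8 + (⅛)*4 = -3/8 + ½ = ⅛ ≈ 0.12500)
z(v) = ⅛ + v² + 4*v (z(v) = (v² + (1 - 1*(-3))*v) + ⅛ = (v² + (1 + 3)*v) + ⅛ = (v² + 4*v) + ⅛ = ⅛ + v² + 4*v)
z(P(-2))*Z(3, 19) = (⅛ + ((-2)²)² + 4*(-2)²)*19 = (⅛ + 4² + 4*4)*19 = (⅛ + 16 + 16)*19 = (257/8)*19 = 4883/8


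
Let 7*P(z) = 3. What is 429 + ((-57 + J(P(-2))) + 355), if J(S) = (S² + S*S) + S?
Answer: 35662/49 ≈ 727.80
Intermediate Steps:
P(z) = 3/7 (P(z) = (⅐)*3 = 3/7)
J(S) = S + 2*S² (J(S) = (S² + S²) + S = 2*S² + S = S + 2*S²)
429 + ((-57 + J(P(-2))) + 355) = 429 + ((-57 + 3*(1 + 2*(3/7))/7) + 355) = 429 + ((-57 + 3*(1 + 6/7)/7) + 355) = 429 + ((-57 + (3/7)*(13/7)) + 355) = 429 + ((-57 + 39/49) + 355) = 429 + (-2754/49 + 355) = 429 + 14641/49 = 35662/49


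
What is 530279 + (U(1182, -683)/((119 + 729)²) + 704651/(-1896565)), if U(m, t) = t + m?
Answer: 723208565308128271/1363827477760 ≈ 5.3028e+5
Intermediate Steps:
U(m, t) = m + t
530279 + (U(1182, -683)/((119 + 729)²) + 704651/(-1896565)) = 530279 + ((1182 - 683)/((119 + 729)²) + 704651/(-1896565)) = 530279 + (499/(848²) + 704651*(-1/1896565)) = 530279 + (499/719104 - 704651/1896565) = 530279 - 505770966769/1363827477760 = 723208565308128271/1363827477760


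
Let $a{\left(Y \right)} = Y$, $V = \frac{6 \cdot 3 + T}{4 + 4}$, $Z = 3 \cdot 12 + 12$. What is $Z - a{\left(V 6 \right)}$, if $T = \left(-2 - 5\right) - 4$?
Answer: $\frac{171}{4} \approx 42.75$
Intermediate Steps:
$T = -11$ ($T = -7 - 4 = -11$)
$Z = 48$ ($Z = 36 + 12 = 48$)
$V = \frac{7}{8}$ ($V = \frac{6 \cdot 3 - 11}{4 + 4} = \frac{18 - 11}{8} = 7 \cdot \frac{1}{8} = \frac{7}{8} \approx 0.875$)
$Z - a{\left(V 6 \right)} = 48 - \frac{7}{8} \cdot 6 = 48 - \frac{21}{4} = \frac{171}{4}$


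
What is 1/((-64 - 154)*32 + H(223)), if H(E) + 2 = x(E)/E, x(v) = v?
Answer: -1/6977 ≈ -0.00014333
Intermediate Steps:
H(E) = -1 (H(E) = -2 + E/E = -2 + 1 = -1)
1/((-64 - 154)*32 + H(223)) = 1/((-64 - 154)*32 - 1) = 1/(-218*32 - 1) = 1/(-6976 - 1) = 1/(-6977) = -1/6977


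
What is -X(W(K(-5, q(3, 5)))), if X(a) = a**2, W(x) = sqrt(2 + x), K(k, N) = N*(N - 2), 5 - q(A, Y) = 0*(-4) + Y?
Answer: -2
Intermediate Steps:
q(A, Y) = 5 - Y (q(A, Y) = 5 - (0*(-4) + Y) = 5 - (0 + Y) = 5 - Y)
K(k, N) = N*(-2 + N)
-X(W(K(-5, q(3, 5)))) = -(sqrt(2 + (5 - 1*5)*(-2 + (5 - 1*5))))**2 = -(sqrt(2 + (5 - 5)*(-2 + (5 - 5))))**2 = -(sqrt(2 + 0*(-2 + 0)))**2 = -(sqrt(2 + 0*(-2)))**2 = -(sqrt(2 + 0))**2 = -(sqrt(2))**2 = -1*2 = -2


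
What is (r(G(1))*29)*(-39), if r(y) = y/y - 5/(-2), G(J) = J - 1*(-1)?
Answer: -7917/2 ≈ -3958.5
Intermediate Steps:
G(J) = 1 + J (G(J) = J + 1 = 1 + J)
r(y) = 7/2 (r(y) = 1 - 5*(-½) = 1 + 5/2 = 7/2)
(r(G(1))*29)*(-39) = ((7/2)*29)*(-39) = (203/2)*(-39) = -7917/2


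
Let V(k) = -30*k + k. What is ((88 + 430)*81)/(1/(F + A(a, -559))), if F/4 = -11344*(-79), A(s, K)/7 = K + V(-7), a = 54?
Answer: 150302451096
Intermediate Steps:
V(k) = -29*k
A(s, K) = 1421 + 7*K (A(s, K) = 7*(K - 29*(-7)) = 7*(K + 203) = 7*(203 + K) = 1421 + 7*K)
F = 3584704 (F = 4*(-11344*(-79)) = 4*896176 = 3584704)
((88 + 430)*81)/(1/(F + A(a, -559))) = ((88 + 430)*81)/(1/(3584704 + (1421 + 7*(-559)))) = (518*81)/(1/(3584704 + (1421 - 3913))) = 41958/(1/(3584704 - 2492)) = 41958/(1/3582212) = 41958*3582212 = 150302451096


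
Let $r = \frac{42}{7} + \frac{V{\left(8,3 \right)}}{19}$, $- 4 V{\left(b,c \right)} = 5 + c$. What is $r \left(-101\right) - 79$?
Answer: $- \frac{12813}{19} \approx -674.37$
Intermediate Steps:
$V{\left(b,c \right)} = - \frac{5}{4} - \frac{c}{4}$ ($V{\left(b,c \right)} = - \frac{5 + c}{4} = - \frac{5}{4} - \frac{c}{4}$)
$r = \frac{112}{19}$ ($r = \frac{42}{7} + \frac{- \frac{5}{4} - \frac{3}{4}}{19} = 42 \cdot \frac{1}{7} + \left(- \frac{5}{4} - \frac{3}{4}\right) \frac{1}{19} = 6 - \frac{2}{19} = \frac{112}{19} \approx 5.8947$)
$r \left(-101\right) - 79 = \frac{112}{19} \left(-101\right) - 79 = - \frac{11312}{19} - 79 = - \frac{12813}{19}$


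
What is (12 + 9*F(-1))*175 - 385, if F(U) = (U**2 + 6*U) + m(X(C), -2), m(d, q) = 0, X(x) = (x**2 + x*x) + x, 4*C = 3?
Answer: -6160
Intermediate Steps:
C = 3/4 (C = (1/4)*3 = 3/4 ≈ 0.75000)
X(x) = x + 2*x**2 (X(x) = (x**2 + x**2) + x = 2*x**2 + x = x + 2*x**2)
F(U) = U**2 + 6*U (F(U) = (U**2 + 6*U) + 0 = U**2 + 6*U)
(12 + 9*F(-1))*175 - 385 = (12 + 9*(-(6 - 1)))*175 - 385 = (12 + 9*(-1*5))*175 - 385 = (12 + 9*(-5))*175 - 385 = (12 - 45)*175 - 385 = -33*175 - 385 = -5775 - 385 = -6160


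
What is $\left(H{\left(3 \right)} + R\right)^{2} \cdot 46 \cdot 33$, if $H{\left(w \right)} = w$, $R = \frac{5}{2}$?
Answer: $\frac{91839}{2} \approx 45920.0$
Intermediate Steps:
$R = \frac{5}{2}$ ($R = 5 \cdot \frac{1}{2} = \frac{5}{2} \approx 2.5$)
$\left(H{\left(3 \right)} + R\right)^{2} \cdot 46 \cdot 33 = \left(3 + \frac{5}{2}\right)^{2} \cdot 46 \cdot 33 = \left(\frac{11}{2}\right)^{2} \cdot 46 \cdot 33 = \frac{121}{4} \cdot 46 \cdot 33 = \frac{2783}{2} \cdot 33 = \frac{91839}{2}$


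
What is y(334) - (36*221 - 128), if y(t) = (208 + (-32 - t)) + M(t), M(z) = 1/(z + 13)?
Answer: -2771141/347 ≈ -7986.0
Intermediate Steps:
M(z) = 1/(13 + z)
y(t) = 176 + 1/(13 + t) - t (y(t) = (208 + (-32 - t)) + 1/(13 + t) = (176 - t) + 1/(13 + t) = 176 + 1/(13 + t) - t)
y(334) - (36*221 - 128) = (1 + (13 + 334)*(176 - 1*334))/(13 + 334) - (36*221 - 128) = (1 + 347*(176 - 334))/347 - (7956 - 128) = (1 + 347*(-158))/347 - 1*7828 = (1 - 54826)/347 - 7828 = (1/347)*(-54825) - 7828 = -54825/347 - 7828 = -2771141/347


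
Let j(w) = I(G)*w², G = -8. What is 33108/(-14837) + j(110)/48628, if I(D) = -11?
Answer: -896195131/180373409 ≈ -4.9686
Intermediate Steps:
j(w) = -11*w²
33108/(-14837) + j(110)/48628 = 33108/(-14837) - 11*110²/48628 = 33108*(-1/14837) - 11*12100*(1/48628) = -33108/14837 - 133100*1/48628 = -33108/14837 - 33275/12157 = -896195131/180373409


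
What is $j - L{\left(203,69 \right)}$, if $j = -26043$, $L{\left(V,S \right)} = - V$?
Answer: $-25840$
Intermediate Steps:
$j - L{\left(203,69 \right)} = -26043 - \left(-1\right) 203 = -26043 - -203 = -26043 + 203 = -25840$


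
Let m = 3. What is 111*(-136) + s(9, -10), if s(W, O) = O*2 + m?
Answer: -15113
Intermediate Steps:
s(W, O) = 3 + 2*O (s(W, O) = O*2 + 3 = 2*O + 3 = 3 + 2*O)
111*(-136) + s(9, -10) = 111*(-136) + (3 + 2*(-10)) = -15096 + (3 - 20) = -15096 - 17 = -15113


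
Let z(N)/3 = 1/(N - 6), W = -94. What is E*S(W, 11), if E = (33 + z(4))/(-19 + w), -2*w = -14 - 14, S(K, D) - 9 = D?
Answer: -126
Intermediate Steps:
S(K, D) = 9 + D
w = 14 (w = -(-14 - 14)/2 = -½*(-28) = 14)
z(N) = 3/(-6 + N) (z(N) = 3/(N - 6) = 3/(-6 + N))
E = -63/10 (E = (33 + 3/(-6 + 4))/(-19 + 14) = (33 + 3/(-2))/(-5) = (33 + 3*(-½))*(-⅕) = (33 - 3/2)*(-⅕) = (63/2)*(-⅕) = -63/10 ≈ -6.3000)
E*S(W, 11) = -63*(9 + 11)/10 = -63/10*20 = -126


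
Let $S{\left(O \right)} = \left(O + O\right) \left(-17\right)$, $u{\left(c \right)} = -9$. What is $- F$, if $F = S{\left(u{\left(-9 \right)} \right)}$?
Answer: $-306$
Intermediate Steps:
$S{\left(O \right)} = - 34 O$ ($S{\left(O \right)} = 2 O \left(-17\right) = - 34 O$)
$F = 306$ ($F = \left(-34\right) \left(-9\right) = 306$)
$- F = \left(-1\right) 306 = -306$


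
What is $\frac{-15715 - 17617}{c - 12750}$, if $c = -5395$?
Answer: $\frac{33332}{18145} \approx 1.837$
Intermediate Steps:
$\frac{-15715 - 17617}{c - 12750} = \frac{-15715 - 17617}{-5395 - 12750} = - \frac{33332}{-18145} = \left(-33332\right) \left(- \frac{1}{18145}\right) = \frac{33332}{18145}$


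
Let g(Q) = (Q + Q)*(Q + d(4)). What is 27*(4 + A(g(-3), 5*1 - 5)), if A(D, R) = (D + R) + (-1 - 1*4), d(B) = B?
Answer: -189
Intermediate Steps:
g(Q) = 2*Q*(4 + Q) (g(Q) = (Q + Q)*(Q + 4) = (2*Q)*(4 + Q) = 2*Q*(4 + Q))
A(D, R) = -5 + D + R (A(D, R) = (D + R) + (-1 - 4) = (D + R) - 5 = -5 + D + R)
27*(4 + A(g(-3), 5*1 - 5)) = 27*(4 + (-5 + 2*(-3)*(4 - 3) + (5*1 - 5))) = 27*(4 + (-5 + 2*(-3)*1 + (5 - 5))) = 27*(4 + (-5 - 6 + 0)) = 27*(4 - 11) = 27*(-7) = -189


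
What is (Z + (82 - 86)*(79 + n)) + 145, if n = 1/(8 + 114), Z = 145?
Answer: -1588/61 ≈ -26.033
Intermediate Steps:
n = 1/122 ≈ 0.0081967
(Z + (82 - 86)*(79 + n)) + 145 = (145 + (82 - 86)*(79 + 1/122)) + 145 = (145 - 4*9639/122) + 145 = (145 - 19278/61) + 145 = -10433/61 + 145 = -1588/61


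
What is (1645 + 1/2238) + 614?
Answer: 5055643/2238 ≈ 2259.0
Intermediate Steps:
(1645 + 1/2238) + 614 = 3681511/2238 + 614 = 5055643/2238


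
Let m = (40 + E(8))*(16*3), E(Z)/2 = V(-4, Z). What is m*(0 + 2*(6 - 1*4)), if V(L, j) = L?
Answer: 6144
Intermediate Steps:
E(Z) = -8 (E(Z) = 2*(-4) = -8)
m = 1536 (m = (40 - 8)*(16*3) = 32*48 = 1536)
m*(0 + 2*(6 - 1*4)) = 1536*(0 + 2*(6 - 1*4)) = 1536*(0 + 2*(6 - 4)) = 1536*(0 + 2*2) = 1536*(0 + 4) = 1536*4 = 6144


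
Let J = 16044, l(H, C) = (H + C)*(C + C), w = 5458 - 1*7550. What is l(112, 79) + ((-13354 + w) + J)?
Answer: 30776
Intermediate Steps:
w = -2092 (w = 5458 - 7550 = -2092)
l(H, C) = 2*C*(C + H) (l(H, C) = (C + H)*(2*C) = 2*C*(C + H))
l(112, 79) + ((-13354 + w) + J) = 2*79*(79 + 112) + ((-13354 - 2092) + 16044) = 2*79*191 + (-15446 + 16044) = 30178 + 598 = 30776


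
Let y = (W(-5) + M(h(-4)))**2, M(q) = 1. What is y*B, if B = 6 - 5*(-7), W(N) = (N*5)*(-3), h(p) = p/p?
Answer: 236816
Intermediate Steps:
h(p) = 1
W(N) = -15*N (W(N) = (5*N)*(-3) = -15*N)
y = 5776 (y = (-15*(-5) + 1)**2 = (75 + 1)**2 = 76**2 = 5776)
B = 41 (B = 6 + 35 = 41)
y*B = 5776*41 = 236816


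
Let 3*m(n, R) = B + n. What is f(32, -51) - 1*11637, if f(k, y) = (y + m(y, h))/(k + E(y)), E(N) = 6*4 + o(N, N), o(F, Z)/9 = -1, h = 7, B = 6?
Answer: -547005/47 ≈ -11638.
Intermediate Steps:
o(F, Z) = -9 (o(F, Z) = 9*(-1) = -9)
m(n, R) = 2 + n/3 (m(n, R) = (6 + n)/3 = 2 + n/3)
E(N) = 15 (E(N) = 6*4 - 9 = 24 - 9 = 15)
f(k, y) = (2 + 4*y/3)/(15 + k) (f(k, y) = (y + (2 + y/3))/(k + 15) = (2 + 4*y/3)/(15 + k))
f(32, -51) - 1*11637 = 2*(3 + 2*(-51))/(3*(15 + 32)) - 1*11637 = (⅔)*(3 - 102)/47 - 11637 = (⅔)*(1/47)*(-99) - 11637 = -66/47 - 11637 = -547005/47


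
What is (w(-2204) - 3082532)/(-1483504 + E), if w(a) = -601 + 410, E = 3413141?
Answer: -3082723/1929637 ≈ -1.5976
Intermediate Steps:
w(a) = -191
(w(-2204) - 3082532)/(-1483504 + E) = (-191 - 3082532)/(-1483504 + 3413141) = -3082723/1929637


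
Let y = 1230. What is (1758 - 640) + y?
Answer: 2348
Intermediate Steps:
(1758 - 640) + y = (1758 - 640) + 1230 = 1118 + 1230 = 2348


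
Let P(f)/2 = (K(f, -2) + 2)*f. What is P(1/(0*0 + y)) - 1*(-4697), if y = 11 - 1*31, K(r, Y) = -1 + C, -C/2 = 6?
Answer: 46981/10 ≈ 4698.1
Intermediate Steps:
C = -12 (C = -2*6 = -12)
K(r, Y) = -13 (K(r, Y) = -1 - 12 = -13)
y = -20 (y = 11 - 31 = -20)
P(f) = -22*f (P(f) = 2*((-13 + 2)*f) = 2*(-11*f) = -22*f)
P(1/(0*0 + y)) - 1*(-4697) = -22/(0*0 - 20) - 1*(-4697) = -22/(0 - 20) + 4697 = -22/(-20) + 4697 = -22*(-1/20) + 4697 = 11/10 + 4697 = 46981/10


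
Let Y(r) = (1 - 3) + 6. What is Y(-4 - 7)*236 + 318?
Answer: 1262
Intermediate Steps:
Y(r) = 4 (Y(r) = -2 + 6 = 4)
Y(-4 - 7)*236 + 318 = 4*236 + 318 = 944 + 318 = 1262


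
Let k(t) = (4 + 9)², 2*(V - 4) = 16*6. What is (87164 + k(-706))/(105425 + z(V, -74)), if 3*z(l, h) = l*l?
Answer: 261999/318979 ≈ 0.82137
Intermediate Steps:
V = 52 (V = 4 + (16*6)/2 = 4 + (½)*96 = 4 + 48 = 52)
z(l, h) = l²/3 (z(l, h) = (l*l)/3 = l²/3)
k(t) = 169 (k(t) = 13² = 169)
(87164 + k(-706))/(105425 + z(V, -74)) = (87164 + 169)/(105425 + (⅓)*52²) = 87333/(105425 + (⅓)*2704) = 87333/(105425 + 2704/3) = 87333/(318979/3) = 87333*(3/318979) = 261999/318979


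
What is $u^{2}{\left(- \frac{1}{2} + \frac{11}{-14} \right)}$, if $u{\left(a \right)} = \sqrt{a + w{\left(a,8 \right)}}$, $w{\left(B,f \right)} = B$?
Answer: $- \frac{18}{7} \approx -2.5714$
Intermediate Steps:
$u{\left(a \right)} = \sqrt{2} \sqrt{a}$ ($u{\left(a \right)} = \sqrt{a + a} = \sqrt{2 a} = \sqrt{2} \sqrt{a}$)
$u^{2}{\left(- \frac{1}{2} + \frac{11}{-14} \right)} = \left(\sqrt{2} \sqrt{- \frac{1}{2} + \frac{11}{-14}}\right)^{2} = \left(\sqrt{2} \sqrt{\left(-1\right) \frac{1}{2} + 11 \left(- \frac{1}{14}\right)}\right)^{2} = \left(\sqrt{2} \sqrt{- \frac{1}{2} - \frac{11}{14}}\right)^{2} = \left(\sqrt{2} \sqrt{- \frac{9}{7}}\right)^{2} = \left(\sqrt{2} \frac{3 i \sqrt{7}}{7}\right)^{2} = \left(\frac{3 i \sqrt{14}}{7}\right)^{2} = - \frac{18}{7}$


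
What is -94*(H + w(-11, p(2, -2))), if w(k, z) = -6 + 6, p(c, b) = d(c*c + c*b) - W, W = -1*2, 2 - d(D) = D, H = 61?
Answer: -5734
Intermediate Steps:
d(D) = 2 - D
W = -2
p(c, b) = 4 - c² - b*c (p(c, b) = (2 - (c*c + c*b)) - 1*(-2) = (2 - (c² + b*c)) + 2 = (2 + (-c² - b*c)) + 2 = (2 - c² - b*c) + 2 = 4 - c² - b*c)
w(k, z) = 0
-94*(H + w(-11, p(2, -2))) = -94*(61 + 0) = -94*61 = -5734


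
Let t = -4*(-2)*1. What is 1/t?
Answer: ⅛ ≈ 0.12500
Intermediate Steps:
t = 8 (t = 8*1 = 8)
1/t = 1/8 = ⅛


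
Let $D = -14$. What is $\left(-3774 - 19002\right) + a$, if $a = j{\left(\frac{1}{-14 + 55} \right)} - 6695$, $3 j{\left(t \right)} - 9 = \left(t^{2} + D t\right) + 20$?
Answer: $- \frac{148574077}{5043} \approx -29461.0$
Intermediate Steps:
$j{\left(t \right)} = \frac{29}{3} - \frac{14 t}{3} + \frac{t^{2}}{3}$ ($j{\left(t \right)} = 3 + \frac{\left(t^{2} - 14 t\right) + 20}{3} = 3 + \frac{20 + t^{2} - 14 t}{3} = 3 + \left(\frac{20}{3} - \frac{14 t}{3} + \frac{t^{2}}{3}\right) = \frac{29}{3} - \frac{14 t}{3} + \frac{t^{2}}{3}$)
$a = - \frac{33714709}{5043}$ ($a = \left(\frac{29}{3} - \frac{14}{3 \left(-14 + 55\right)} + \frac{\left(\frac{1}{-14 + 55}\right)^{2}}{3}\right) - 6695 = \left(\frac{29}{3} - \frac{14}{3 \cdot 41} + \frac{\left(\frac{1}{41}\right)^{2}}{3}\right) - 6695 = \left(\frac{29}{3} - \frac{14}{123} + \frac{1}{3 \cdot 1681}\right) - 6695 = \left(\frac{29}{3} - \frac{14}{123} + \frac{1}{3} \cdot \frac{1}{1681}\right) - 6695 = \left(\frac{29}{3} - \frac{14}{123} + \frac{1}{5043}\right) - 6695 = \frac{48176}{5043} - 6695 = - \frac{33714709}{5043} \approx -6685.4$)
$\left(-3774 - 19002\right) + a = \left(-3774 - 19002\right) - \frac{33714709}{5043} = -22776 - \frac{33714709}{5043} = - \frac{148574077}{5043}$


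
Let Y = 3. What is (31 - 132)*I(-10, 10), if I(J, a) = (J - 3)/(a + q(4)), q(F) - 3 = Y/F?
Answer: 5252/55 ≈ 95.491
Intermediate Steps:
q(F) = 3 + 3/F
I(J, a) = (-3 + J)/(15/4 + a) (I(J, a) = (J - 3)/(a + (3 + 3/4)) = (-3 + J)/(a + (3 + 3*(1/4))) = (-3 + J)/(a + (3 + 3/4)) = (-3 + J)/(a + 15/4) = (-3 + J)/(15/4 + a))
(31 - 132)*I(-10, 10) = (31 - 132)*(4*(-3 - 10)/(15 + 4*10)) = -404*(-13)/(15 + 40) = -404*(-13)/55 = -101*(-52/55) = 5252/55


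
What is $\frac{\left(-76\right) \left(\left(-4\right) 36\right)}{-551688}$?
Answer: $- \frac{456}{22987} \approx -0.019837$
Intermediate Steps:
$\frac{\left(-76\right) \left(\left(-4\right) 36\right)}{-551688} = \left(-76\right) \left(-144\right) \left(- \frac{1}{551688}\right) = 10944 \left(- \frac{1}{551688}\right) = - \frac{456}{22987}$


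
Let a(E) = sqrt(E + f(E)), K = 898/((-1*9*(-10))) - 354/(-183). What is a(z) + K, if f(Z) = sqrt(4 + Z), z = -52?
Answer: 32699/2745 + 2*sqrt(-13 + I*sqrt(3)) ≈ 12.392 + 7.227*I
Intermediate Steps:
K = 32699/2745 (K = 898/((-9*(-10))) - 354*(-1/183) = 898/90 + 118/61 = 898*(1/90) + 118/61 = 449/45 + 118/61 = 32699/2745 ≈ 11.912)
a(E) = sqrt(E + sqrt(4 + E))
a(z) + K = sqrt(-52 + sqrt(4 - 52)) + 32699/2745 = sqrt(-52 + sqrt(-48)) + 32699/2745 = sqrt(-52 + 4*I*sqrt(3)) + 32699/2745 = 32699/2745 + sqrt(-52 + 4*I*sqrt(3))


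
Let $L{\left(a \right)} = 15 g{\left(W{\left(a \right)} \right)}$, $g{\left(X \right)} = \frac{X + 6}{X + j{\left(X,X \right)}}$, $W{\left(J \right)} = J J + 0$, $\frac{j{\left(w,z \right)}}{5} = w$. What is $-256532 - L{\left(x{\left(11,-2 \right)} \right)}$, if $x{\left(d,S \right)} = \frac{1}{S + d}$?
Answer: $- \frac{515499}{2} \approx -2.5775 \cdot 10^{5}$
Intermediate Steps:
$j{\left(w,z \right)} = 5 w$
$W{\left(J \right)} = J^{2}$ ($W{\left(J \right)} = J^{2} + 0 = J^{2}$)
$g{\left(X \right)} = \frac{6 + X}{6 X}$ ($g{\left(X \right)} = \frac{X + 6}{X + 5 X} = \frac{6 + X}{6 X}$)
$L{\left(a \right)} = \frac{5 \left(6 + a^{2}\right)}{2 a^{2}}$ ($L{\left(a \right)} = 15 \frac{6 + a^{2}}{6 a^{2}} = \frac{5 \left(6 + a^{2}\right)}{2 a^{2}}$)
$-256532 - L{\left(x{\left(11,-2 \right)} \right)} = -256532 - \left(\frac{5}{2} + \frac{15}{\frac{1}{\left(-2 + 11\right)^{2}}}\right) = -256532 - \left(\frac{5}{2} + \frac{15}{\frac{1}{81}}\right) = -256532 - \left(\frac{5}{2} + 15 \frac{1}{(\frac{1}{9})^{2}}\right) = -256532 - \left(\frac{5}{2} + 15 \cdot 81\right) = -256532 - \left(\frac{5}{2} + 1215\right) = -256532 - \frac{2435}{2} = - \frac{515499}{2}$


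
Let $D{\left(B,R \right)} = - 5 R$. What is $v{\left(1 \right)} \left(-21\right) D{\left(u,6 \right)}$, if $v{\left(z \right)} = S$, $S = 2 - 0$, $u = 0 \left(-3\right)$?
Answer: $1260$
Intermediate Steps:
$u = 0$
$S = 2$ ($S = 2 + 0 = 2$)
$v{\left(z \right)} = 2$
$v{\left(1 \right)} \left(-21\right) D{\left(u,6 \right)} = 2 \left(-21\right) \left(\left(-5\right) 6\right) = \left(-42\right) \left(-30\right) = 1260$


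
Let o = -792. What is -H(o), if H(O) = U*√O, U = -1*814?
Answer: 4884*I*√22 ≈ 22908.0*I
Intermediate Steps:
U = -814
H(O) = -814*√O
-H(o) = -(-814)*√(-792) = -(-814)*6*I*√22 = -(-4884)*I*√22 = 4884*I*√22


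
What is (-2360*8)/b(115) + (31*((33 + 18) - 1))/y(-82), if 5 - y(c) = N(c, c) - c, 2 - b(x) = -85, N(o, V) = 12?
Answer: -1815170/7743 ≈ -234.43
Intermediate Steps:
b(x) = 87 (b(x) = 2 - 1*(-85) = 2 + 85 = 87)
y(c) = -7 + c (y(c) = 5 - (12 - c) = 5 + (-12 + c) = -7 + c)
(-2360*8)/b(115) + (31*((33 + 18) - 1))/y(-82) = -2360*8/87 + (31*((33 + 18) - 1))/(-7 - 82) = -18880*1/87 + (31*(51 - 1))/(-89) = -18880/87 + (31*50)*(-1/89) = -18880/87 + 1550*(-1/89) = -18880/87 - 1550/89 = -1815170/7743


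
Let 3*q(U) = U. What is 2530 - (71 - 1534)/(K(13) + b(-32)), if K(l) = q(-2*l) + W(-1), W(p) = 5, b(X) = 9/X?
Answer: 818422/379 ≈ 2159.4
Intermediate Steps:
q(U) = U/3
K(l) = 5 - 2*l/3 (K(l) = (-2*l)/3 + 5 = -2*l/3 + 5 = 5 - 2*l/3)
2530 - (71 - 1534)/(K(13) + b(-32)) = 2530 - (71 - 1534)/((5 - ⅔*13) + 9/(-32)) = 2530 - (-1463)/((5 - 26/3) + 9*(-1/32)) = 2530 - (-1463)/(-11/3 - 9/32) = 2530 - (-1463)/(-379/96) = 2530 - (-1463)*(-96)/379 = 2530 - 1*140448/379 = 2530 - 140448/379 = 818422/379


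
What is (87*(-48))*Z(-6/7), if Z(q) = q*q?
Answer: -150336/49 ≈ -3068.1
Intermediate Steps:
Z(q) = q**2
(87*(-48))*Z(-6/7) = (87*(-48))*(-6/7)**2 = -4176*(-6*1/7)**2 = -4176*(-6/7)**2 = -4176*36/49 = -150336/49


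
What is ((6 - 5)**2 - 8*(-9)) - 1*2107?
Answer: -2034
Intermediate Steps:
((6 - 5)**2 - 8*(-9)) - 1*2107 = (1**2 + 72) - 2107 = (1 + 72) - 2107 = 73 - 2107 = -2034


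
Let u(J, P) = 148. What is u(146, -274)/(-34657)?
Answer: -148/34657 ≈ -0.0042704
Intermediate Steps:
u(146, -274)/(-34657) = 148/(-34657) = 148*(-1/34657) = -148/34657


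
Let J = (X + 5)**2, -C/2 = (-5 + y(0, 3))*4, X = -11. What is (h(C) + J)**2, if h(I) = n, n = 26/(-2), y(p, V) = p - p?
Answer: 529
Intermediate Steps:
y(p, V) = 0
n = -13 (n = 26*(-1/2) = -13)
C = 40 (C = -2*(-5 + 0)*4 = -(-10)*4 = -2*(-20) = 40)
h(I) = -13
J = 36 (J = (-11 + 5)**2 = (-6)**2 = 36)
(h(C) + J)**2 = (-13 + 36)**2 = 23**2 = 529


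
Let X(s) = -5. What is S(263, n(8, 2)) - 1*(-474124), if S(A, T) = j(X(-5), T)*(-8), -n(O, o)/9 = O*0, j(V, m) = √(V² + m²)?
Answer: 474084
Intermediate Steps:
n(O, o) = 0 (n(O, o) = -9*O*0 = -9*0 = 0)
S(A, T) = -8*√(25 + T²) (S(A, T) = √((-5)² + T²)*(-8) = √(25 + T²)*(-8) = -8*√(25 + T²))
S(263, n(8, 2)) - 1*(-474124) = -8*√(25 + 0²) - 1*(-474124) = -8*√(25 + 0) + 474124 = -8*√25 + 474124 = -8*5 + 474124 = -40 + 474124 = 474084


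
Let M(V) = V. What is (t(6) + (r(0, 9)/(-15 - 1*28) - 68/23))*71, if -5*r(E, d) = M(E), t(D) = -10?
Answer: -21158/23 ≈ -919.91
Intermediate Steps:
r(E, d) = -E/5
(t(6) + (r(0, 9)/(-15 - 1*28) - 68/23))*71 = (-10 + ((-1/5*0)/(-15 - 1*28) - 68/23))*71 = (-10 + (0/(-15 - 28) - 68*1/23))*71 = (-10 + (0/(-43) - 68/23))*71 = (-10 + (0*(-1/43) - 68/23))*71 = (-10 + (0 - 68/23))*71 = (-10 - 68/23)*71 = -298/23*71 = -21158/23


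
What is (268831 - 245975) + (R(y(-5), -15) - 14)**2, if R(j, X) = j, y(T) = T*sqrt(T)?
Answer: 22927 + 140*I*sqrt(5) ≈ 22927.0 + 313.05*I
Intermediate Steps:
y(T) = T**(3/2)
(268831 - 245975) + (R(y(-5), -15) - 14)**2 = (268831 - 245975) + ((-5)**(3/2) - 14)**2 = 22856 + (-5*I*sqrt(5) - 14)**2 = 22856 + (-14 - 5*I*sqrt(5))**2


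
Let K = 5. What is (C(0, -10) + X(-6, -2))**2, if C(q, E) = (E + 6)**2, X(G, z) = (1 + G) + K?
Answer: 256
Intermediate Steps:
X(G, z) = 6 + G (X(G, z) = (1 + G) + 5 = 6 + G)
C(q, E) = (6 + E)**2
(C(0, -10) + X(-6, -2))**2 = ((6 - 10)**2 + (6 - 6))**2 = ((-4)**2 + 0)**2 = (16 + 0)**2 = 16**2 = 256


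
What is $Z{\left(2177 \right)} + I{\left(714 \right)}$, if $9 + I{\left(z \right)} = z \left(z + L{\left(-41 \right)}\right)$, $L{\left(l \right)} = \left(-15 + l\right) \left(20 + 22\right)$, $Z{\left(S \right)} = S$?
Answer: $-1167364$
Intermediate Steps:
$L{\left(l \right)} = -630 + 42 l$ ($L{\left(l \right)} = \left(-15 + l\right) 42 = -630 + 42 l$)
$I{\left(z \right)} = -9 + z \left(-2352 + z\right)$ ($I{\left(z \right)} = -9 + z \left(z + \left(-630 + 42 \left(-41\right)\right)\right) = -9 + z \left(z - 2352\right) = -9 + z \left(-2352 + z\right)$)
$Z{\left(2177 \right)} + I{\left(714 \right)} = 2177 - \left(1679337 - 509796\right) = 2177 - 1169541 = -1167364$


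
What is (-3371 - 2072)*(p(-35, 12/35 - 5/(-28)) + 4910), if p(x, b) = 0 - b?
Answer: -3741120861/140 ≈ -2.6722e+7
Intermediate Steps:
p(x, b) = -b
(-3371 - 2072)*(p(-35, 12/35 - 5/(-28)) + 4910) = (-3371 - 2072)*(-(12/35 - 5/(-28)) + 4910) = -5443*(-(12*(1/35) - 5*(-1/28)) + 4910) = -5443*(-(12/35 + 5/28) + 4910) = -5443*(-1*73/140 + 4910) = -5443*(-73/140 + 4910) = -5443*687327/140 = -3741120861/140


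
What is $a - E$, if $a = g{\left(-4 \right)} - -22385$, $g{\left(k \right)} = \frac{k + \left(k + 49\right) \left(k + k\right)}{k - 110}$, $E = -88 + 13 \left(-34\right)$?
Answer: $\frac{1306337}{57} \approx 22918.0$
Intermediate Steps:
$E = -530$ ($E = -88 - 442 = -530$)
$g{\left(k \right)} = \frac{k + 2 k \left(49 + k\right)}{-110 + k}$ ($g{\left(k \right)} = \frac{k + \left(49 + k\right) 2 k}{-110 + k} = \frac{k + 2 k \left(49 + k\right)}{-110 + k}$)
$a = \frac{1276127}{57}$ ($a = - \frac{4 \left(99 + 2 \left(-4\right)\right)}{-110 - 4} - -22385 = - \frac{4 \left(99 - 8\right)}{-114} + 22385 = \left(-4\right) \left(- \frac{1}{114}\right) 91 + 22385 = \frac{182}{57} + 22385 = \frac{1276127}{57} \approx 22388.0$)
$a - E = \frac{1276127}{57} - -530 = \frac{1276127}{57} + 530 = \frac{1306337}{57}$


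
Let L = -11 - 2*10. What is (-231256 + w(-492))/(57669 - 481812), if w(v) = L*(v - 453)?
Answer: 201961/424143 ≈ 0.47616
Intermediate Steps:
L = -31 (L = -11 - 20 = -31)
w(v) = 14043 - 31*v (w(v) = -31*(v - 453) = -31*(-453 + v) = 14043 - 31*v)
(-231256 + w(-492))/(57669 - 481812) = (-231256 + (14043 - 31*(-492)))/(57669 - 481812) = (-231256 + (14043 + 15252))/(-424143) = (-231256 + 29295)*(-1/424143) = -201961*(-1/424143) = 201961/424143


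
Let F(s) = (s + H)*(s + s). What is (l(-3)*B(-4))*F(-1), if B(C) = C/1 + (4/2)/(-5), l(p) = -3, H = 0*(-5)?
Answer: 132/5 ≈ 26.400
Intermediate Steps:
H = 0
B(C) = -⅖ + C (B(C) = C*1 + (4*(½))*(-⅕) = C + 2*(-⅕) = C - ⅖ = -⅖ + C)
F(s) = 2*s² (F(s) = (s + 0)*(s + s) = s*(2*s) = 2*s²)
(l(-3)*B(-4))*F(-1) = (-3*(-⅖ - 4))*(2*(-1)²) = (-3*(-22/5))*(2*1) = (66/5)*2 = 132/5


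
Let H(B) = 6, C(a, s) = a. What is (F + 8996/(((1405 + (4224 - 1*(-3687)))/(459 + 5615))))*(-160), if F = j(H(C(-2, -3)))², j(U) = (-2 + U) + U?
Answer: -2222932160/2329 ≈ -9.5446e+5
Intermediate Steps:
j(U) = -2 + 2*U
F = 100 (F = (-2 + 2*6)² = (-2 + 12)² = 10² = 100)
(F + 8996/(((1405 + (4224 - 1*(-3687)))/(459 + 5615))))*(-160) = (100 + 8996/(((1405 + (4224 - 1*(-3687)))/(459 + 5615))))*(-160) = (100 + 8996/(((1405 + (4224 + 3687))/6074)))*(-160) = (100 + 8996/(((1405 + 7911)*(1/6074))))*(-160) = (100 + 8996/((9316*(1/6074))))*(-160) = (100 + 8996/(4658/3037))*(-160) = (100 + 8996*(3037/4658))*(-160) = (100 + 13660426/2329)*(-160) = (13893326/2329)*(-160) = -2222932160/2329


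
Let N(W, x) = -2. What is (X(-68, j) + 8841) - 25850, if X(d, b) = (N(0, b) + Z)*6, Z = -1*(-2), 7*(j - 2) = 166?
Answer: -17009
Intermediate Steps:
j = 180/7 (j = 2 + (⅐)*166 = 2 + 166/7 = 180/7 ≈ 25.714)
Z = 2
X(d, b) = 0 (X(d, b) = (-2 + 2)*6 = 0*6 = 0)
(X(-68, j) + 8841) - 25850 = (0 + 8841) - 25850 = 8841 - 25850 = -17009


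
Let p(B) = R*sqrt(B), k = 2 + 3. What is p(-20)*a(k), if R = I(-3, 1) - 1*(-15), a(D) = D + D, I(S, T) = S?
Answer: 240*I*sqrt(5) ≈ 536.66*I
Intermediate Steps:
k = 5
a(D) = 2*D
R = 12 (R = -3 - 1*(-15) = -3 + 15 = 12)
p(B) = 12*sqrt(B)
p(-20)*a(k) = (12*sqrt(-20))*(2*5) = (12*(2*I*sqrt(5)))*10 = (24*I*sqrt(5))*10 = 240*I*sqrt(5)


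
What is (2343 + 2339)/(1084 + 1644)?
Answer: 2341/1364 ≈ 1.7163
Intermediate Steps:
(2343 + 2339)/(1084 + 1644) = 4682/2728 = 4682*(1/2728) = 2341/1364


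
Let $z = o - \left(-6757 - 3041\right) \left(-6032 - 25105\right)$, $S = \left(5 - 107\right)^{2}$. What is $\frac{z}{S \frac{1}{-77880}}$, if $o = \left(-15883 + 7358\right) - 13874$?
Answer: $\frac{1980116685250}{867} \approx 2.2839 \cdot 10^{9}$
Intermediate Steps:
$S = 10404$ ($S = \left(-102\right)^{2} = 10404$)
$o = -22399$ ($o = -8525 - 13874 = -22399$)
$z = -305102725$ ($z = -22399 - \left(-6757 - 3041\right) \left(-6032 - 25105\right) = -22399 - \left(-9798\right) \left(-31137\right) = -22399 - 305080326 = -305102725$)
$\frac{z}{S \frac{1}{-77880}} = - \frac{305102725}{10404 \frac{1}{-77880}} = - \frac{305102725}{10404 \left(- \frac{1}{77880}\right)} = - \frac{305102725}{- \frac{867}{6490}} = \left(-305102725\right) \left(- \frac{6490}{867}\right) = \frac{1980116685250}{867}$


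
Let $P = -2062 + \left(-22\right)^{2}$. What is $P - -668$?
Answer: $-910$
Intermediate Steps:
$P = -1578$ ($P = -2062 + 484 = -1578$)
$P - -668 = -1578 - -668 = -1578 + 668 = -910$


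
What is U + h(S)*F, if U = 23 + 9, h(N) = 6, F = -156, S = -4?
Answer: -904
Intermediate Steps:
U = 32
U + h(S)*F = 32 + 6*(-156) = 32 - 936 = -904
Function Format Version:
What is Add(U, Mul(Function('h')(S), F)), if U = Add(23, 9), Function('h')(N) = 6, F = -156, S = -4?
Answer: -904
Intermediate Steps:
U = 32
Add(U, Mul(Function('h')(S), F)) = Add(32, Mul(6, -156)) = Add(32, -936) = -904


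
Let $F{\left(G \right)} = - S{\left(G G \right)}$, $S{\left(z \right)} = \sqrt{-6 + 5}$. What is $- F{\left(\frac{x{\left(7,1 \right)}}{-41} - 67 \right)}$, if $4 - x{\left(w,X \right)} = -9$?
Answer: $i \approx 1.0 i$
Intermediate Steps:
$x{\left(w,X \right)} = 13$ ($x{\left(w,X \right)} = 4 - -9 = 4 + 9 = 13$)
$S{\left(z \right)} = i$ ($S{\left(z \right)} = \sqrt{-1} = i$)
$F{\left(G \right)} = - i$
$- F{\left(\frac{x{\left(7,1 \right)}}{-41} - 67 \right)} = - \left(-1\right) i = i$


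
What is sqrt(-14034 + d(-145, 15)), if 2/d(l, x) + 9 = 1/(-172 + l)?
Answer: I*sqrt(28578293545)/1427 ≈ 118.47*I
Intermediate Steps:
d(l, x) = 2/(-9 + 1/(-172 + l))
sqrt(-14034 + d(-145, 15)) = sqrt(-14034 + 2*(172 - 1*(-145))/(-1549 + 9*(-145))) = sqrt(-14034 + 2*(172 + 145)/(-1549 - 1305)) = sqrt(-14034 + 2*317/(-2854)) = sqrt(-14034 + 2*(-1/2854)*317) = sqrt(-14034 - 317/1427) = sqrt(-20026835/1427) = I*sqrt(28578293545)/1427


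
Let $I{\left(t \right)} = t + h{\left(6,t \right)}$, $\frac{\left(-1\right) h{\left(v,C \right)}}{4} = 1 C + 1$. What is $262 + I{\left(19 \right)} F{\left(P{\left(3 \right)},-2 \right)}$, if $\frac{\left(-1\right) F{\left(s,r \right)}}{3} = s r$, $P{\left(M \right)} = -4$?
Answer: $1726$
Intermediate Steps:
$h{\left(v,C \right)} = -4 - 4 C$ ($h{\left(v,C \right)} = - 4 \left(1 C + 1\right) = - 4 \left(C + 1\right) = - 4 \left(1 + C\right) = -4 - 4 C$)
$F{\left(s,r \right)} = - 3 r s$ ($F{\left(s,r \right)} = - 3 s r = - 3 r s$)
$I{\left(t \right)} = -4 - 3 t$ ($I{\left(t \right)} = t - \left(4 + 4 t\right) = -4 - 3 t$)
$262 + I{\left(19 \right)} F{\left(P{\left(3 \right)},-2 \right)} = 262 + \left(-4 - 57\right) \left(\left(-3\right) \left(-2\right) \left(-4\right)\right) = 262 + \left(-4 - 57\right) \left(-24\right) = 262 - -1464 = 262 + 1464 = 1726$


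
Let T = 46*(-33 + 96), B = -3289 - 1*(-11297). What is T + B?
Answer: 10906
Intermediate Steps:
B = 8008 (B = -3289 + 11297 = 8008)
T = 2898 (T = 46*63 = 2898)
T + B = 2898 + 8008 = 10906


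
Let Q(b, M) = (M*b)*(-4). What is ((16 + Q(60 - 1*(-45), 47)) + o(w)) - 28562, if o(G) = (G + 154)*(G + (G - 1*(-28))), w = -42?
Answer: -54558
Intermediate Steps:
Q(b, M) = -4*M*b
o(G) = (28 + 2*G)*(154 + G) (o(G) = (154 + G)*(G + (G + 28)) = (154 + G)*(G + (28 + G)) = (154 + G)*(28 + 2*G) = (28 + 2*G)*(154 + G))
((16 + Q(60 - 1*(-45), 47)) + o(w)) - 28562 = ((16 - 4*47*(60 - 1*(-45))) + (4312 + 2*(-42)**2 + 336*(-42))) - 28562 = ((16 - 4*47*(60 + 45)) + (4312 + 2*1764 - 14112)) - 28562 = ((16 - 4*47*105) + (4312 + 3528 - 14112)) - 28562 = ((16 - 19740) - 6272) - 28562 = (-19724 - 6272) - 28562 = -25996 - 28562 = -54558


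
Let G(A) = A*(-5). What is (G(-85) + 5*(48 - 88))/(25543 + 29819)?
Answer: 75/18454 ≈ 0.0040642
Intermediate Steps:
G(A) = -5*A
(G(-85) + 5*(48 - 88))/(25543 + 29819) = (-5*(-85) + 5*(48 - 88))/(25543 + 29819) = (425 + 5*(-40))/55362 = (425 - 200)*(1/55362) = 225*(1/55362) = 75/18454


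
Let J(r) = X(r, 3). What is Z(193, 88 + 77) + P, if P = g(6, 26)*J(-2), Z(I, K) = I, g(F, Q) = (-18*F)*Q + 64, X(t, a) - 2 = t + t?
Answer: 5681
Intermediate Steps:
X(t, a) = 2 + 2*t (X(t, a) = 2 + (t + t) = 2 + 2*t)
J(r) = 2 + 2*r
g(F, Q) = 64 - 18*F*Q (g(F, Q) = -18*F*Q + 64 = 64 - 18*F*Q)
P = 5488 (P = (64 - 18*6*26)*(2 + 2*(-2)) = (64 - 2808)*(2 - 4) = -2744*(-2) = 5488)
Z(193, 88 + 77) + P = 193 + 5488 = 5681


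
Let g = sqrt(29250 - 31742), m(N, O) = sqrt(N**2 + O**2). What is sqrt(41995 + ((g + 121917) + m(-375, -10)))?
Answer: sqrt(163912 + 5*sqrt(5629) + 2*I*sqrt(623)) ≈ 405.32 + 0.062*I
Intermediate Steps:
g = 2*I*sqrt(623) (g = sqrt(-2492) = 2*I*sqrt(623) ≈ 49.92*I)
sqrt(41995 + ((g + 121917) + m(-375, -10))) = sqrt(41995 + ((2*I*sqrt(623) + 121917) + sqrt((-375)**2 + (-10)**2))) = sqrt(41995 + ((121917 + 2*I*sqrt(623)) + sqrt(140625 + 100))) = sqrt(41995 + ((121917 + 2*I*sqrt(623)) + sqrt(140725))) = sqrt(41995 + ((121917 + 2*I*sqrt(623)) + 5*sqrt(5629))) = sqrt(41995 + (121917 + 5*sqrt(5629) + 2*I*sqrt(623))) = sqrt(163912 + 5*sqrt(5629) + 2*I*sqrt(623))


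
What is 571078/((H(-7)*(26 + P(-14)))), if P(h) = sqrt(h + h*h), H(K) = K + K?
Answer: -285539/133 + 285539*sqrt(182)/3458 ≈ -1032.9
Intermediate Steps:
H(K) = 2*K
P(h) = sqrt(h + h**2)
571078/((H(-7)*(26 + P(-14)))) = 571078/(((2*(-7))*(26 + sqrt(-14*(1 - 14))))) = 571078/((-14*(26 + sqrt(-14*(-13))))) = 571078/((-14*(26 + sqrt(182)))) = 571078/(-364 - 14*sqrt(182))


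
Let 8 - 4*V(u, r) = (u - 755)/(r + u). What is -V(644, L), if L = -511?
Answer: -1175/532 ≈ -2.2086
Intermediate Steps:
V(u, r) = 2 - (-755 + u)/(4*(r + u)) (V(u, r) = 2 - (u - 755)/(4*(r + u)) = 2 - (-755 + u)/(4*(r + u)))
-V(644, L) = -(755 + 7*644 + 8*(-511))/(4*(-511 + 644)) = -(755 + 4508 - 4088)/(4*133) = -1175/(4*133) = -1*1175/532 = -1175/532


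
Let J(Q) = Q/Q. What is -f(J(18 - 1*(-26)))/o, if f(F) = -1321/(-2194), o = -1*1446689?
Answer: 1321/3174035666 ≈ 4.1619e-7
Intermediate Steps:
o = -1446689
J(Q) = 1
f(F) = 1321/2194 (f(F) = -1321*(-1/2194) = 1321/2194)
-f(J(18 - 1*(-26)))/o = -1321/(2194*(-1446689)) = -1321*(-1)/(2194*1446689) = -1*(-1321/3174035666) = 1321/3174035666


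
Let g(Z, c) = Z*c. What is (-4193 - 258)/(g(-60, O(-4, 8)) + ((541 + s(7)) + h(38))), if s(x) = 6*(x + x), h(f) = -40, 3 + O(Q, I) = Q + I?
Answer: -4451/525 ≈ -8.4781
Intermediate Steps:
O(Q, I) = -3 + I + Q (O(Q, I) = -3 + (Q + I) = -3 + (I + Q) = -3 + I + Q)
s(x) = 12*x (s(x) = 6*(2*x) = 12*x)
(-4193 - 258)/(g(-60, O(-4, 8)) + ((541 + s(7)) + h(38))) = (-4193 - 258)/(-60*(-3 + 8 - 4) + ((541 + 12*7) - 40)) = -4451/(-60*1 + ((541 + 84) - 40)) = -4451/(-60 + (625 - 40)) = -4451/(-60 + 585) = -4451/525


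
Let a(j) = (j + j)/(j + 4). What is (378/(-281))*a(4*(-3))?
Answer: -1134/281 ≈ -4.0356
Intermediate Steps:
a(j) = 2*j/(4 + j) (a(j) = (2*j)/(4 + j) = 2*j/(4 + j))
(378/(-281))*a(4*(-3)) = (378/(-281))*(2*(4*(-3))/(4 + 4*(-3))) = (378*(-1/281))*(2*(-12)/(4 - 12)) = -756*(-12)/(281*(-8)) = -756*(-12)*(-1)/(281*8) = -378/281*3 = -1134/281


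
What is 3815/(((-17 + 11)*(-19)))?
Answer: 3815/114 ≈ 33.465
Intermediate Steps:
3815/(((-17 + 11)*(-19))) = 3815/((-6*(-19))) = 3815/114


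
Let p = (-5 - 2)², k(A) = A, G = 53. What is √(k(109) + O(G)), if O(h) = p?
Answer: √158 ≈ 12.570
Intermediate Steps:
p = 49 (p = (-7)² = 49)
O(h) = 49
√(k(109) + O(G)) = √(109 + 49) = √158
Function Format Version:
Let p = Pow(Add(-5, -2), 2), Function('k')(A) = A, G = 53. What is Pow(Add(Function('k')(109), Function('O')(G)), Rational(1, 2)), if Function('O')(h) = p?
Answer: Pow(158, Rational(1, 2)) ≈ 12.570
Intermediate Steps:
p = 49 (p = Pow(-7, 2) = 49)
Function('O')(h) = 49
Pow(Add(Function('k')(109), Function('O')(G)), Rational(1, 2)) = Pow(Add(109, 49), Rational(1, 2)) = Pow(158, Rational(1, 2))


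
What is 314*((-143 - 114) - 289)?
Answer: -171444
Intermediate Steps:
314*((-143 - 114) - 289) = 314*(-257 - 289) = 314*(-546) = -171444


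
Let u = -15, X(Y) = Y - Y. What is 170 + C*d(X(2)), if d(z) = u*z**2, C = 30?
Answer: 170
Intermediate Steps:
X(Y) = 0
d(z) = -15*z**2
170 + C*d(X(2)) = 170 + 30*(-15*0**2) = 170 + 30*(-15*0) = 170 + 30*0 = 170 + 0 = 170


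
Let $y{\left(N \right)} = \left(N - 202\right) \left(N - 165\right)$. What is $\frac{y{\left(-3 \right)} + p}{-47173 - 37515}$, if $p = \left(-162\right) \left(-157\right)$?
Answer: $- \frac{29937}{42344} \approx -0.707$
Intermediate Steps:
$y{\left(N \right)} = \left(-202 + N\right) \left(-165 + N\right)$
$p = 25434$
$\frac{y{\left(-3 \right)} + p}{-47173 - 37515} = \frac{\left(33330 + \left(-3\right)^{2} - -1101\right) + 25434}{-47173 - 37515} = \frac{\left(33330 + 9 + 1101\right) + 25434}{-84688} = \left(34440 + 25434\right) \left(- \frac{1}{84688}\right) = 59874 \left(- \frac{1}{84688}\right) = - \frac{29937}{42344}$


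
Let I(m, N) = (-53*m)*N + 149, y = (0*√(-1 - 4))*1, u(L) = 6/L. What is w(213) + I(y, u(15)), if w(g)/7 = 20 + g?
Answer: 1780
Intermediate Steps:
y = 0 (y = (0*√(-5))*1 = (0*(I*√5))*1 = 0*1 = 0)
I(m, N) = 149 - 53*N*m (I(m, N) = -53*N*m + 149 = 149 - 53*N*m)
w(g) = 140 + 7*g (w(g) = 7*(20 + g) = 140 + 7*g)
w(213) + I(y, u(15)) = (140 + 7*213) + (149 - 53*6/15*0) = (140 + 1491) + (149 - 53*6*(1/15)*0) = 1631 + (149 - 53*⅖*0) = 1631 + (149 + 0) = 1631 + 149 = 1780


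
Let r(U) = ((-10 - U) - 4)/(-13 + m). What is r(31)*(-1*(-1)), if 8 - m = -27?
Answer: -45/22 ≈ -2.0455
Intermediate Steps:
m = 35 (m = 8 - 1*(-27) = 8 + 27 = 35)
r(U) = -7/11 - U/22 (r(U) = ((-10 - U) - 4)/(-13 + 35) = (-14 - U)/22 = (-14 - U)*(1/22) = -7/11 - U/22)
r(31)*(-1*(-1)) = (-7/11 - 1/22*31)*(-1*(-1)) = (-7/11 - 31/22)*1 = -45/22*1 = -45/22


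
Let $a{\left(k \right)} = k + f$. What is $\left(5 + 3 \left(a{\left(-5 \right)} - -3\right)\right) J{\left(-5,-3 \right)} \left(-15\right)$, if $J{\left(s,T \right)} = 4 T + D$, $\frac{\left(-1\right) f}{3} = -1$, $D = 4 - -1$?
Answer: $840$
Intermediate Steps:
$D = 5$ ($D = 4 + 1 = 5$)
$f = 3$ ($f = \left(-3\right) \left(-1\right) = 3$)
$a{\left(k \right)} = 3 + k$ ($a{\left(k \right)} = k + 3 = 3 + k$)
$J{\left(s,T \right)} = 5 + 4 T$ ($J{\left(s,T \right)} = 4 T + 5 = 5 + 4 T$)
$\left(5 + 3 \left(a{\left(-5 \right)} - -3\right)\right) J{\left(-5,-3 \right)} \left(-15\right) = \left(5 + 3 \left(\left(3 - 5\right) - -3\right)\right) \left(5 + 4 \left(-3\right)\right) \left(-15\right) = \left(5 + 3 \left(-2 + 3\right)\right) \left(5 - 12\right) \left(-15\right) = \left(5 + 3 \cdot 1\right) \left(-7\right) \left(-15\right) = \left(5 + 3\right) \left(-7\right) \left(-15\right) = 8 \left(-7\right) \left(-15\right) = \left(-56\right) \left(-15\right) = 840$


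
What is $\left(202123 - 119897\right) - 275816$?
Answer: $-193590$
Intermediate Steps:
$\left(202123 - 119897\right) - 275816 = 82226 - 275816 = -193590$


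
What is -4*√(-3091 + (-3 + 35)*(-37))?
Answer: -60*I*√19 ≈ -261.53*I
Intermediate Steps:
-4*√(-3091 + (-3 + 35)*(-37)) = -4*√(-3091 + 32*(-37)) = -4*√(-3091 - 1184) = -60*I*√19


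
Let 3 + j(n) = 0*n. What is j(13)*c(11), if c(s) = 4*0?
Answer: 0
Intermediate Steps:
c(s) = 0
j(n) = -3 (j(n) = -3 + 0*n = -3 + 0 = -3)
j(13)*c(11) = -3*0 = 0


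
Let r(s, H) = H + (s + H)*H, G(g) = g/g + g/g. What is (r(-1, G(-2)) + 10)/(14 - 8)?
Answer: 7/3 ≈ 2.3333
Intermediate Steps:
G(g) = 2 (G(g) = 1 + 1 = 2)
r(s, H) = H + H*(H + s) (r(s, H) = H + (H + s)*H = H + H*(H + s))
(r(-1, G(-2)) + 10)/(14 - 8) = (2*(1 + 2 - 1) + 10)/(14 - 8) = (2*2 + 10)/6 = (4 + 10)*(⅙) = 14*(⅙) = 7/3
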